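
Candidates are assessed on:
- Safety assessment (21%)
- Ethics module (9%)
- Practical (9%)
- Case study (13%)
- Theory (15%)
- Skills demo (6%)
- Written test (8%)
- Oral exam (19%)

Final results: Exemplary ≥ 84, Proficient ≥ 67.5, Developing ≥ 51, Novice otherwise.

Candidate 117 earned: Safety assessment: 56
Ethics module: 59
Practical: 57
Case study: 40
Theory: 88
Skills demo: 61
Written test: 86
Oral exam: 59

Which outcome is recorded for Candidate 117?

Developing

Weighted total:
  Safety assessment 56 × 0.21 = 11.76
  Ethics module 59 × 0.09 = 5.31
  Practical 57 × 0.09 = 5.13
  Case study 40 × 0.13 = 5.2
  Theory 88 × 0.15 = 13.2
  Skills demo 61 × 0.06 = 3.66
  Written test 86 × 0.08 = 6.88
  Oral exam 59 × 0.19 = 11.21
Sum = 62.35
62.35 is ≥ 51 and < 67.5 → Developing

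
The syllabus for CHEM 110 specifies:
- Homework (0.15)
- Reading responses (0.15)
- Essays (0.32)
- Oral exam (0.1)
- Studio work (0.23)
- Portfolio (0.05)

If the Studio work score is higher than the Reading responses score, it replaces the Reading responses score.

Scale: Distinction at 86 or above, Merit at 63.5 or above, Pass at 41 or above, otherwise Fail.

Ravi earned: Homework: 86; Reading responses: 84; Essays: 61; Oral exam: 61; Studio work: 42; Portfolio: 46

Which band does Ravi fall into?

Pass

Studio work (42) ≤ Reading responses (84), so Reading responses stays at 84.
Weighted total:
  Homework 86 × 0.15 = 12.9
  Reading responses 84 × 0.15 = 12.6
  Essays 61 × 0.32 = 19.52
  Oral exam 61 × 0.1 = 6.1
  Studio work 42 × 0.23 = 9.66
  Portfolio 46 × 0.05 = 2.3
Sum = 63.08
63.08 is ≥ 41 and < 63.5 → Pass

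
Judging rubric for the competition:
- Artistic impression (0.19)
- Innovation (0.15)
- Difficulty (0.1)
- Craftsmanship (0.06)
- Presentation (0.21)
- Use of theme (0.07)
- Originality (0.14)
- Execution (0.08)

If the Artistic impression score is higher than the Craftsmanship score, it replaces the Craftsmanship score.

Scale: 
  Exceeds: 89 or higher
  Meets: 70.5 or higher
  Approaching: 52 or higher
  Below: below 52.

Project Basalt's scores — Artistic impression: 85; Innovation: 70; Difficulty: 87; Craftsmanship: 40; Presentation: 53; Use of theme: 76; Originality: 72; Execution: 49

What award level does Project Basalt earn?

Artistic impression (85) > Craftsmanship (40), so Craftsmanship counts as 85.
Weighted total:
  Artistic impression 85 × 0.19 = 16.15
  Innovation 70 × 0.15 = 10.5
  Difficulty 87 × 0.1 = 8.7
  Craftsmanship 85 × 0.06 = 5.1
  Presentation 53 × 0.21 = 11.13
  Use of theme 76 × 0.07 = 5.32
  Originality 72 × 0.14 = 10.08
  Execution 49 × 0.08 = 3.92
Sum = 70.9
70.9 is ≥ 70.5 and < 89 → Meets

Meets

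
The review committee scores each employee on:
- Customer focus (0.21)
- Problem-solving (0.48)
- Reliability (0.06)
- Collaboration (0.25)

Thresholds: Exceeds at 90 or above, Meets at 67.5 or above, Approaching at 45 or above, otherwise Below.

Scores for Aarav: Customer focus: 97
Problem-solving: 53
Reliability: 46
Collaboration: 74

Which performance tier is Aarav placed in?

Weighted total:
  Customer focus 97 × 0.21 = 20.37
  Problem-solving 53 × 0.48 = 25.44
  Reliability 46 × 0.06 = 2.76
  Collaboration 74 × 0.25 = 18.5
Sum = 67.07
67.07 is ≥ 45 and < 67.5 → Approaching

Approaching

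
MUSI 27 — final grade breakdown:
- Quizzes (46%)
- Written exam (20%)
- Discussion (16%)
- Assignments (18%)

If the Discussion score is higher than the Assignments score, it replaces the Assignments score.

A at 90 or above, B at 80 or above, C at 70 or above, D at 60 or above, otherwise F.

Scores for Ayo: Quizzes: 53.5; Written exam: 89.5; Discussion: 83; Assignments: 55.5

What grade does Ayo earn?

Discussion (83) > Assignments (55.5), so Assignments counts as 83.
Weighted total:
  Quizzes 53.5 × 0.46 = 24.61
  Written exam 89.5 × 0.2 = 17.9
  Discussion 83 × 0.16 = 13.28
  Assignments 83 × 0.18 = 14.94
Sum = 70.73
70.73 is ≥ 70 and < 80 → C

C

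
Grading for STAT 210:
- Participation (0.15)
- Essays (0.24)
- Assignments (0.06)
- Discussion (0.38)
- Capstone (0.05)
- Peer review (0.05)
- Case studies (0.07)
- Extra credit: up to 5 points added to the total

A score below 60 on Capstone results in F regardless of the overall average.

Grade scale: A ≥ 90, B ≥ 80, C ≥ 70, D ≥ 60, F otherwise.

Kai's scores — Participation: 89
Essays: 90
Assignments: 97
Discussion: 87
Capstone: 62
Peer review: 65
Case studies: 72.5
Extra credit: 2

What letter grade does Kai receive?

B

Capstone score 62 ≥ 60: minimum met.
Weighted total:
  Participation 89 × 0.15 = 13.35
  Essays 90 × 0.24 = 21.6
  Assignments 97 × 0.06 = 5.82
  Discussion 87 × 0.38 = 33.06
  Capstone 62 × 0.05 = 3.1
  Peer review 65 × 0.05 = 3.25
  Case studies 72.5 × 0.07 = 5.075
Sum = 85.255
Extra credit: 85.255 + 2 = 87.255
87.255 is ≥ 80 and < 90 → B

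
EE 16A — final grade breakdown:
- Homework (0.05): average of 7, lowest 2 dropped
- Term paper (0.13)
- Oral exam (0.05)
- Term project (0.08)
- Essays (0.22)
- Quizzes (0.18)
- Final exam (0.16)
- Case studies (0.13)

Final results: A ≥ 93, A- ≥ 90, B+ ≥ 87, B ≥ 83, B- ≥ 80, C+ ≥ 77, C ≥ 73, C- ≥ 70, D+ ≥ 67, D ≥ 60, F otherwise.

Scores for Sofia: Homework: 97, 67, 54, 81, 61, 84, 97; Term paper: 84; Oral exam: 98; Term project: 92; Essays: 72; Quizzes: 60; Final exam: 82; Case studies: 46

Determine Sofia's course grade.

Homework: drop 54, 61 → average of remaining 5 = 426/5 = 85.2
Weighted total:
  Homework 85.2 × 0.05 = 4.26
  Term paper 84 × 0.13 = 10.92
  Oral exam 98 × 0.05 = 4.9
  Term project 92 × 0.08 = 7.36
  Essays 72 × 0.22 = 15.84
  Quizzes 60 × 0.18 = 10.8
  Final exam 82 × 0.16 = 13.12
  Case studies 46 × 0.13 = 5.98
Sum = 73.18
73.18 is ≥ 73 and < 77 → C

C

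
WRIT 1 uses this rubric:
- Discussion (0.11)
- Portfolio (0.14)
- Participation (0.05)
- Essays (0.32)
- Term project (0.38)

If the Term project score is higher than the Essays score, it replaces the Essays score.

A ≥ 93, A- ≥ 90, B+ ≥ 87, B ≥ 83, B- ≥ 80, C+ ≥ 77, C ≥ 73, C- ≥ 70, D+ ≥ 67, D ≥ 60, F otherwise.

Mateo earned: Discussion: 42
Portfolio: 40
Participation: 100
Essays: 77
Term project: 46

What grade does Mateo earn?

Term project (46) ≤ Essays (77), so Essays stays at 77.
Weighted total:
  Discussion 42 × 0.11 = 4.62
  Portfolio 40 × 0.14 = 5.6
  Participation 100 × 0.05 = 5
  Essays 77 × 0.32 = 24.64
  Term project 46 × 0.38 = 17.48
Sum = 57.34
57.34 < 60 → F

F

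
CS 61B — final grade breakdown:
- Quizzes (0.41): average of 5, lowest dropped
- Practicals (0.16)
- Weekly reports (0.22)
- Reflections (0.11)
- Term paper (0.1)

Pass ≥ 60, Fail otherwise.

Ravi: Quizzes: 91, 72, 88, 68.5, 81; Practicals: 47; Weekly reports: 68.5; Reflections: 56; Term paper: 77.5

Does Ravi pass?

Quizzes: drop 68.5 → average of remaining 4 = 332/4 = 83
Weighted total:
  Quizzes 83 × 0.41 = 34.03
  Practicals 47 × 0.16 = 7.52
  Weekly reports 68.5 × 0.22 = 15.07
  Reflections 56 × 0.11 = 6.16
  Term paper 77.5 × 0.1 = 7.75
Sum = 70.53
70.53 ≥ 60 → Pass

Pass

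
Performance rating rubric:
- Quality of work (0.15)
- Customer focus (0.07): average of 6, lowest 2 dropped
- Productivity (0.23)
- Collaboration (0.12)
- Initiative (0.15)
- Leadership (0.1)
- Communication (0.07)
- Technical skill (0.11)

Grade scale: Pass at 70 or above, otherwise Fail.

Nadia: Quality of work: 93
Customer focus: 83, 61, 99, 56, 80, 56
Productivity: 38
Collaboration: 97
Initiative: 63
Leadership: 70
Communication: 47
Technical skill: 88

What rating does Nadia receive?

Customer focus: drop 56, 56 → average of remaining 4 = 323/4 = 80.75
Weighted total:
  Quality of work 93 × 0.15 = 13.95
  Customer focus 80.75 × 0.07 = 5.6525
  Productivity 38 × 0.23 = 8.74
  Collaboration 97 × 0.12 = 11.64
  Initiative 63 × 0.15 = 9.45
  Leadership 70 × 0.1 = 7
  Communication 47 × 0.07 = 3.29
  Technical skill 88 × 0.11 = 9.68
Sum = 69.4025
69.4025 < 70 → Fail

Fail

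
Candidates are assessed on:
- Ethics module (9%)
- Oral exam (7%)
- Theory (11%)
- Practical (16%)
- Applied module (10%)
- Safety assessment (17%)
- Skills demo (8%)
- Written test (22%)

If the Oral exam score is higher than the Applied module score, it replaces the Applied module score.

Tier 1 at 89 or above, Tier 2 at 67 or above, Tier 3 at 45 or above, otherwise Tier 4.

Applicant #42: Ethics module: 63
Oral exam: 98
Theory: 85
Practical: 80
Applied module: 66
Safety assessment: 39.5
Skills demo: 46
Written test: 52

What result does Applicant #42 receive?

Tier 3

Oral exam (98) > Applied module (66), so Applied module counts as 98.
Weighted total:
  Ethics module 63 × 0.09 = 5.67
  Oral exam 98 × 0.07 = 6.86
  Theory 85 × 0.11 = 9.35
  Practical 80 × 0.16 = 12.8
  Applied module 98 × 0.1 = 9.8
  Safety assessment 39.5 × 0.17 = 6.715
  Skills demo 46 × 0.08 = 3.68
  Written test 52 × 0.22 = 11.44
Sum = 66.315
66.315 is ≥ 45 and < 67 → Tier 3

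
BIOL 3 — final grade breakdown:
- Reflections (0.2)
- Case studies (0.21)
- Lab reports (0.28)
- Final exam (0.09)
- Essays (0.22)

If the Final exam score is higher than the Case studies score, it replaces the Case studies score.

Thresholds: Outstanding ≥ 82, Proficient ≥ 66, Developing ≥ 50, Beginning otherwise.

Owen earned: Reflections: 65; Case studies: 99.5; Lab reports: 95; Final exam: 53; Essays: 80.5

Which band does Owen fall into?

Outstanding

Final exam (53) ≤ Case studies (99.5), so Case studies stays at 99.5.
Weighted total:
  Reflections 65 × 0.2 = 13
  Case studies 99.5 × 0.21 = 20.895
  Lab reports 95 × 0.28 = 26.6
  Final exam 53 × 0.09 = 4.77
  Essays 80.5 × 0.22 = 17.71
Sum = 82.975
82.975 ≥ 82 → Outstanding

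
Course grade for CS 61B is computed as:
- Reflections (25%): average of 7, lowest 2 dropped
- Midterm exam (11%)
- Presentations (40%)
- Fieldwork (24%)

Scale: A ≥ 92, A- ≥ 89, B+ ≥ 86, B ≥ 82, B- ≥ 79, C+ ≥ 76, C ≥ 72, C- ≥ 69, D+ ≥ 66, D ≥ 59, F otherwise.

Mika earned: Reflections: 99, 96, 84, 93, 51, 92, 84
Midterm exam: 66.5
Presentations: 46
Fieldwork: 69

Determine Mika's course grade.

Reflections: drop 51, 84 → average of remaining 5 = 464/5 = 92.8
Weighted total:
  Reflections 92.8 × 0.25 = 23.2
  Midterm exam 66.5 × 0.11 = 7.315
  Presentations 46 × 0.4 = 18.4
  Fieldwork 69 × 0.24 = 16.56
Sum = 65.475
65.475 is ≥ 59 and < 66 → D

D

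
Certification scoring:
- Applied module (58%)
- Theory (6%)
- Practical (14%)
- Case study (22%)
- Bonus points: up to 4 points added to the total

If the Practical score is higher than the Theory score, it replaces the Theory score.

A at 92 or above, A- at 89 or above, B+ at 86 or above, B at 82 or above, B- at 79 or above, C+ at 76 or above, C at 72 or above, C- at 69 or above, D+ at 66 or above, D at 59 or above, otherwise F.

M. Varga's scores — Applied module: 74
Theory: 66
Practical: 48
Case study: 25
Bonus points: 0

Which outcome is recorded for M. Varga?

D

Practical (48) ≤ Theory (66), so Theory stays at 66.
Weighted total:
  Applied module 74 × 0.58 = 42.92
  Theory 66 × 0.06 = 3.96
  Practical 48 × 0.14 = 6.72
  Case study 25 × 0.22 = 5.5
Sum = 59.1
Bonus points: 59.1 + 0 = 59.1
59.1 is ≥ 59 and < 66 → D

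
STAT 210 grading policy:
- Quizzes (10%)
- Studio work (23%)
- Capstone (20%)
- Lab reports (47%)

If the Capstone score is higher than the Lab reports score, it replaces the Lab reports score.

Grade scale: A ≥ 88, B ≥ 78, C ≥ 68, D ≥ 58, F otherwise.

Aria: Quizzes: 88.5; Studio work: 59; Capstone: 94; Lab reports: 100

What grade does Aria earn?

A

Capstone (94) ≤ Lab reports (100), so Lab reports stays at 100.
Weighted total:
  Quizzes 88.5 × 0.1 = 8.85
  Studio work 59 × 0.23 = 13.57
  Capstone 94 × 0.2 = 18.8
  Lab reports 100 × 0.47 = 47
Sum = 88.22
88.22 ≥ 88 → A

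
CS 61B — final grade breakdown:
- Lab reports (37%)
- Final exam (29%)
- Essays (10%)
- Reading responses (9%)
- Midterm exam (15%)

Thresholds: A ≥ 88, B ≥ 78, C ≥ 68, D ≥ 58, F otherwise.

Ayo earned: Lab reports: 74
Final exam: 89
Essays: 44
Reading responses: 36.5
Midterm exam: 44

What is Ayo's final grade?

Weighted total:
  Lab reports 74 × 0.37 = 27.38
  Final exam 89 × 0.29 = 25.81
  Essays 44 × 0.1 = 4.4
  Reading responses 36.5 × 0.09 = 3.285
  Midterm exam 44 × 0.15 = 6.6
Sum = 67.475
67.475 is ≥ 58 and < 68 → D

D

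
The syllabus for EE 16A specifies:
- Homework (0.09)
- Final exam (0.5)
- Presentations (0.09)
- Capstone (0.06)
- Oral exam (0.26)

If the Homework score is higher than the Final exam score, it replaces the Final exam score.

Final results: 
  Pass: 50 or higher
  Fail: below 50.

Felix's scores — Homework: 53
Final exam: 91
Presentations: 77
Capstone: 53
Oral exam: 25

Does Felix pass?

Pass

Homework (53) ≤ Final exam (91), so Final exam stays at 91.
Weighted total:
  Homework 53 × 0.09 = 4.77
  Final exam 91 × 0.5 = 45.5
  Presentations 77 × 0.09 = 6.93
  Capstone 53 × 0.06 = 3.18
  Oral exam 25 × 0.26 = 6.5
Sum = 66.88
66.88 ≥ 50 → Pass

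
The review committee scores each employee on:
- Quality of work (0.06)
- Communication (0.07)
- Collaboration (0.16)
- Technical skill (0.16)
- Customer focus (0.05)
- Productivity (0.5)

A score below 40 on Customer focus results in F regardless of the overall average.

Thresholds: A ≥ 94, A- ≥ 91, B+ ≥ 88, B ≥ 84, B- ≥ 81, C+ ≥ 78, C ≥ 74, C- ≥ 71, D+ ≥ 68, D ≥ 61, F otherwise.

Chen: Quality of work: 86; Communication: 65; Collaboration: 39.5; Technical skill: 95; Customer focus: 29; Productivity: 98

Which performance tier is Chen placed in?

F

Customer focus score 29 < 40: minimum not met.
Weighted total:
  Quality of work 86 × 0.06 = 5.16
  Communication 65 × 0.07 = 4.55
  Collaboration 39.5 × 0.16 = 6.32
  Technical skill 95 × 0.16 = 15.2
  Customer focus 29 × 0.05 = 1.45
  Productivity 98 × 0.5 = 49
Sum = 81.68
Because the Customer focus minimum was not met, the result is F.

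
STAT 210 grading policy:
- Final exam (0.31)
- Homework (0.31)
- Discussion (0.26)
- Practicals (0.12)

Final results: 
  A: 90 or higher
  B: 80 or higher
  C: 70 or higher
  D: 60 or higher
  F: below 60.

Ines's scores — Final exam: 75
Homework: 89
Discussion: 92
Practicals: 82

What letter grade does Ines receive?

Weighted total:
  Final exam 75 × 0.31 = 23.25
  Homework 89 × 0.31 = 27.59
  Discussion 92 × 0.26 = 23.92
  Practicals 82 × 0.12 = 9.84
Sum = 84.6
84.6 is ≥ 80 and < 90 → B

B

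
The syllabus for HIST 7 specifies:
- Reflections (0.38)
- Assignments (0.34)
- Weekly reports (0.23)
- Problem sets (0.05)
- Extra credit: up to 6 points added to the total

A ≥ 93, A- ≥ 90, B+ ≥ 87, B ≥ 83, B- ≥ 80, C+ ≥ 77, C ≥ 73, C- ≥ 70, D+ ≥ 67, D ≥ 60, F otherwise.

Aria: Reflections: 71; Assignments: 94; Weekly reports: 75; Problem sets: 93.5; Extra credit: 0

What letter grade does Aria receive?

Weighted total:
  Reflections 71 × 0.38 = 26.98
  Assignments 94 × 0.34 = 31.96
  Weekly reports 75 × 0.23 = 17.25
  Problem sets 93.5 × 0.05 = 4.675
Sum = 80.865
Extra credit: 80.865 + 0 = 80.865
80.865 is ≥ 80 and < 83 → B-

B-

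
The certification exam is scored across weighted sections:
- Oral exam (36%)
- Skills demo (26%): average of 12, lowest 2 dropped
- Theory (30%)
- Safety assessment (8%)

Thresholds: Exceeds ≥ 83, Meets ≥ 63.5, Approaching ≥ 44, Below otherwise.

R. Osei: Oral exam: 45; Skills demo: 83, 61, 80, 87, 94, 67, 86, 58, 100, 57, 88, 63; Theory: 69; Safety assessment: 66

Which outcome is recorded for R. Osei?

Skills demo: drop 57, 58 → average of remaining 10 = 809/10 = 80.9
Weighted total:
  Oral exam 45 × 0.36 = 16.2
  Skills demo 80.9 × 0.26 = 21.034
  Theory 69 × 0.3 = 20.7
  Safety assessment 66 × 0.08 = 5.28
Sum = 63.214
63.214 is ≥ 44 and < 63.5 → Approaching

Approaching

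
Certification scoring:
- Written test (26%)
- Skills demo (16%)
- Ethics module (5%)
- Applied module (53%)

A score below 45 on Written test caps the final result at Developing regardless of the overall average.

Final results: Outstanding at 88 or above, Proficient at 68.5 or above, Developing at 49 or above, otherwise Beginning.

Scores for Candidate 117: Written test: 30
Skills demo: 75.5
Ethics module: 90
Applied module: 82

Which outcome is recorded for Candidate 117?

Written test score 30 < 45: minimum not met.
Weighted total:
  Written test 30 × 0.26 = 7.8
  Skills demo 75.5 × 0.16 = 12.08
  Ethics module 90 × 0.05 = 4.5
  Applied module 82 × 0.53 = 43.46
Sum = 67.84
67.84 would be Developing; cap at Developing applies → Developing.

Developing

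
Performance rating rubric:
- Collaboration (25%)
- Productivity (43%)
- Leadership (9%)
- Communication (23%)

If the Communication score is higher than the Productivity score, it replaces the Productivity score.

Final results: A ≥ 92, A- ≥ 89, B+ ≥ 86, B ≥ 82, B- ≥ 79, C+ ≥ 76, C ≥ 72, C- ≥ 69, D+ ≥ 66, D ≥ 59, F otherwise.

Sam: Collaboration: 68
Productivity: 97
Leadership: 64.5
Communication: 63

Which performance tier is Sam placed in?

Communication (63) ≤ Productivity (97), so Productivity stays at 97.
Weighted total:
  Collaboration 68 × 0.25 = 17
  Productivity 97 × 0.43 = 41.71
  Leadership 64.5 × 0.09 = 5.805
  Communication 63 × 0.23 = 14.49
Sum = 79.005
79.005 is ≥ 79 and < 82 → B-

B-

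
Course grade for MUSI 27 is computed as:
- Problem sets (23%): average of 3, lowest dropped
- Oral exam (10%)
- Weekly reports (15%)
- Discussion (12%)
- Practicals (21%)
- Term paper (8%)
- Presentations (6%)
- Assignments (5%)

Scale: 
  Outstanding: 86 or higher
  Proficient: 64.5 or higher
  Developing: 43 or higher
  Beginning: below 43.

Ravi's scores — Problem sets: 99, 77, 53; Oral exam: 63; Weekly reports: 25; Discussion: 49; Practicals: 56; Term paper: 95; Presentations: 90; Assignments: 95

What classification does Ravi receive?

Problem sets: drop 53 → average of remaining 2 = 176/2 = 88
Weighted total:
  Problem sets 88 × 0.23 = 20.24
  Oral exam 63 × 0.1 = 6.3
  Weekly reports 25 × 0.15 = 3.75
  Discussion 49 × 0.12 = 5.88
  Practicals 56 × 0.21 = 11.76
  Term paper 95 × 0.08 = 7.6
  Presentations 90 × 0.06 = 5.4
  Assignments 95 × 0.05 = 4.75
Sum = 65.68
65.68 is ≥ 64.5 and < 86 → Proficient

Proficient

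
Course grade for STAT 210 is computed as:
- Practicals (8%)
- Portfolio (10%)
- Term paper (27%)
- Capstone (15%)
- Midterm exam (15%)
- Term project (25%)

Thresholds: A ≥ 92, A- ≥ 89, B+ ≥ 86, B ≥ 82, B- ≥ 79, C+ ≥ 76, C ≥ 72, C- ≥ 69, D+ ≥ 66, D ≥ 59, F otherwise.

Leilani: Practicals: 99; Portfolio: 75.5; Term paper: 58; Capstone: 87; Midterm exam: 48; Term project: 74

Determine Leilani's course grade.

Weighted total:
  Practicals 99 × 0.08 = 7.92
  Portfolio 75.5 × 0.1 = 7.55
  Term paper 58 × 0.27 = 15.66
  Capstone 87 × 0.15 = 13.05
  Midterm exam 48 × 0.15 = 7.2
  Term project 74 × 0.25 = 18.5
Sum = 69.88
69.88 is ≥ 69 and < 72 → C-

C-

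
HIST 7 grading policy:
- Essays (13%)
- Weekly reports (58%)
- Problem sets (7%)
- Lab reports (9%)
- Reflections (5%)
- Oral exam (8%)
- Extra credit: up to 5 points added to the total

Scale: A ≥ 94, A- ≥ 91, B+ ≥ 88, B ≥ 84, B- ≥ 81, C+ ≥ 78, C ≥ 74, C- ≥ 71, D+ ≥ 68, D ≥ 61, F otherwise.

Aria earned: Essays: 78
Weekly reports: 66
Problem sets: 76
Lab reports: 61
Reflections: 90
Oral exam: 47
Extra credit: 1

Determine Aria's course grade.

Weighted total:
  Essays 78 × 0.13 = 10.14
  Weekly reports 66 × 0.58 = 38.28
  Problem sets 76 × 0.07 = 5.32
  Lab reports 61 × 0.09 = 5.49
  Reflections 90 × 0.05 = 4.5
  Oral exam 47 × 0.08 = 3.76
Sum = 67.49
Extra credit: 67.49 + 1 = 68.49
68.49 is ≥ 68 and < 71 → D+

D+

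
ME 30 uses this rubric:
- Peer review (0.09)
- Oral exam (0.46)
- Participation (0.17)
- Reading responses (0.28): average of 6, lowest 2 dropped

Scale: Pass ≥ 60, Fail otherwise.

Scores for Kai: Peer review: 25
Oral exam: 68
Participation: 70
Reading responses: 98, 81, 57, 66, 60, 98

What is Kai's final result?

Pass

Reading responses: drop 57, 60 → average of remaining 4 = 343/4 = 85.75
Weighted total:
  Peer review 25 × 0.09 = 2.25
  Oral exam 68 × 0.46 = 31.28
  Participation 70 × 0.17 = 11.9
  Reading responses 85.75 × 0.28 = 24.01
Sum = 69.44
69.44 ≥ 60 → Pass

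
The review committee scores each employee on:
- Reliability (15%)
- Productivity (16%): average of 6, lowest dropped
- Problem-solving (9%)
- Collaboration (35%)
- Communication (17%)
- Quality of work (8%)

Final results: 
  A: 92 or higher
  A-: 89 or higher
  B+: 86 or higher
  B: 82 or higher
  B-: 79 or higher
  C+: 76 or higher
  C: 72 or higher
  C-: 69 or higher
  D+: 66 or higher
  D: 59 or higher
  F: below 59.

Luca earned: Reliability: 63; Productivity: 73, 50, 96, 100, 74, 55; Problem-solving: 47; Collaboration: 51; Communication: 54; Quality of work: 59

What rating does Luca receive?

F

Productivity: drop 50 → average of remaining 5 = 398/5 = 79.6
Weighted total:
  Reliability 63 × 0.15 = 9.45
  Productivity 79.6 × 0.16 = 12.736
  Problem-solving 47 × 0.09 = 4.23
  Collaboration 51 × 0.35 = 17.85
  Communication 54 × 0.17 = 9.18
  Quality of work 59 × 0.08 = 4.72
Sum = 58.166
58.166 < 59 → F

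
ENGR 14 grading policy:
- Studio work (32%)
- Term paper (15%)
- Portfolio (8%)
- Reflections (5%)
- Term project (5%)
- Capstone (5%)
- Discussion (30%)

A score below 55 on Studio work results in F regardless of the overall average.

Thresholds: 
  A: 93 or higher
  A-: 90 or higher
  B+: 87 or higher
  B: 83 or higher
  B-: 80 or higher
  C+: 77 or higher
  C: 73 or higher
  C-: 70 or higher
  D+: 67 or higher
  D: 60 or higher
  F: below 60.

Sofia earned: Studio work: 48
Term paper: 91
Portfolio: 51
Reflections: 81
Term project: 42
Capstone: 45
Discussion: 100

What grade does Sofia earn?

Studio work score 48 < 55: minimum not met.
Weighted total:
  Studio work 48 × 0.32 = 15.36
  Term paper 91 × 0.15 = 13.65
  Portfolio 51 × 0.08 = 4.08
  Reflections 81 × 0.05 = 4.05
  Term project 42 × 0.05 = 2.1
  Capstone 45 × 0.05 = 2.25
  Discussion 100 × 0.3 = 30
Sum = 71.49
Because the Studio work minimum was not met, the result is F.

F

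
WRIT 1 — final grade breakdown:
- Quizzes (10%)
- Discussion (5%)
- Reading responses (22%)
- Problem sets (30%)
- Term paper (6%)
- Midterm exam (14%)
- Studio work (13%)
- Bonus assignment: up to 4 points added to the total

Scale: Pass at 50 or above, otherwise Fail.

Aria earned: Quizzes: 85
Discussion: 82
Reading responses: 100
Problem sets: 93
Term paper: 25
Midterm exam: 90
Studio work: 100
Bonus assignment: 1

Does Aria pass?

Pass

Weighted total:
  Quizzes 85 × 0.1 = 8.5
  Discussion 82 × 0.05 = 4.1
  Reading responses 100 × 0.22 = 22
  Problem sets 93 × 0.3 = 27.9
  Term paper 25 × 0.06 = 1.5
  Midterm exam 90 × 0.14 = 12.6
  Studio work 100 × 0.13 = 13
Sum = 89.6
Bonus assignment: 89.6 + 1 = 90.6
90.6 ≥ 50 → Pass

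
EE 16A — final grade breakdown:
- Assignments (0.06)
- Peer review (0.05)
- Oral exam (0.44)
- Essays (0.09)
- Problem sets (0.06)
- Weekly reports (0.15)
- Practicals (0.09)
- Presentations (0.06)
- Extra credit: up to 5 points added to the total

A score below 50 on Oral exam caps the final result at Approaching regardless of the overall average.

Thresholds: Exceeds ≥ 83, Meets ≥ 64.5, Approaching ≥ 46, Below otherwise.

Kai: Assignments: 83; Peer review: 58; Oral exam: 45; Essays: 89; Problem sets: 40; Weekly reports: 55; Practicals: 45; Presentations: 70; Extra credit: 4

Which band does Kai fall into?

Oral exam score 45 < 50: minimum not met.
Weighted total:
  Assignments 83 × 0.06 = 4.98
  Peer review 58 × 0.05 = 2.9
  Oral exam 45 × 0.44 = 19.8
  Essays 89 × 0.09 = 8.01
  Problem sets 40 × 0.06 = 2.4
  Weekly reports 55 × 0.15 = 8.25
  Practicals 45 × 0.09 = 4.05
  Presentations 70 × 0.06 = 4.2
Sum = 54.59
Extra credit: 54.59 + 4 = 58.59
58.59 would be Approaching; cap at Approaching applies → Approaching.

Approaching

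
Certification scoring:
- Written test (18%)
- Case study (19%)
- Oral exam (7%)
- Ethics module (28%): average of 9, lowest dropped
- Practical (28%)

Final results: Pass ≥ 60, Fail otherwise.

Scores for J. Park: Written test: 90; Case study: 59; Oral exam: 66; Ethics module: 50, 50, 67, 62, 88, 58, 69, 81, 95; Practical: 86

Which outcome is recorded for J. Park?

Ethics module: drop 50 → average of remaining 8 = 570/8 = 71.25
Weighted total:
  Written test 90 × 0.18 = 16.2
  Case study 59 × 0.19 = 11.21
  Oral exam 66 × 0.07 = 4.62
  Ethics module 71.25 × 0.28 = 19.95
  Practical 86 × 0.28 = 24.08
Sum = 76.06
76.06 ≥ 60 → Pass

Pass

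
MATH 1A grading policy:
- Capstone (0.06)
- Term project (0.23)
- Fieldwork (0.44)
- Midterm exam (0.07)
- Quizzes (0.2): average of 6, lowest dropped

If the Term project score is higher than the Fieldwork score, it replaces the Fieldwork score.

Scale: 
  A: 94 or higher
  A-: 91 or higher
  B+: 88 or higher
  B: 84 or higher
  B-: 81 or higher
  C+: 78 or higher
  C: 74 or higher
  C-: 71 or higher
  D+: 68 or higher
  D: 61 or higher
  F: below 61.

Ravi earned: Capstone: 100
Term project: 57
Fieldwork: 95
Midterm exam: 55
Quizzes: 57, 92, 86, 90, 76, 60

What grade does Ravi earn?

C+

Quizzes: drop 57 → average of remaining 5 = 404/5 = 80.8
Term project (57) ≤ Fieldwork (95), so Fieldwork stays at 95.
Weighted total:
  Capstone 100 × 0.06 = 6
  Term project 57 × 0.23 = 13.11
  Fieldwork 95 × 0.44 = 41.8
  Midterm exam 55 × 0.07 = 3.85
  Quizzes 80.8 × 0.2 = 16.16
Sum = 80.92
80.92 is ≥ 78 and < 81 → C+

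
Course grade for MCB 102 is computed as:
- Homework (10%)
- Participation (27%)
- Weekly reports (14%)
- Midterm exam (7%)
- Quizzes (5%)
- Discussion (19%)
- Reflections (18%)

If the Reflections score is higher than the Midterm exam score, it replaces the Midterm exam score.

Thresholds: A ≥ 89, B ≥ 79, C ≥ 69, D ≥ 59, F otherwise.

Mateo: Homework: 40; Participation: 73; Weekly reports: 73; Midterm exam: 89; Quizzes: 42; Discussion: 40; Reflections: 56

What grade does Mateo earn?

Reflections (56) ≤ Midterm exam (89), so Midterm exam stays at 89.
Weighted total:
  Homework 40 × 0.1 = 4
  Participation 73 × 0.27 = 19.71
  Weekly reports 73 × 0.14 = 10.22
  Midterm exam 89 × 0.07 = 6.23
  Quizzes 42 × 0.05 = 2.1
  Discussion 40 × 0.19 = 7.6
  Reflections 56 × 0.18 = 10.08
Sum = 59.94
59.94 is ≥ 59 and < 69 → D

D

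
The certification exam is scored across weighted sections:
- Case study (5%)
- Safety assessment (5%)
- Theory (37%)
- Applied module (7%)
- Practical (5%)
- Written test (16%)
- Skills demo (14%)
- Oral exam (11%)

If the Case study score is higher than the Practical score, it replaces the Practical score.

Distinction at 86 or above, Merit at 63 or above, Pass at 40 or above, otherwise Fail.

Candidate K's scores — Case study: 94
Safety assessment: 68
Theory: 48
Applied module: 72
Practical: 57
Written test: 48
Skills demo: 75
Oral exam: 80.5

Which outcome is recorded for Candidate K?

Case study (94) > Practical (57), so Practical counts as 94.
Weighted total:
  Case study 94 × 0.05 = 4.7
  Safety assessment 68 × 0.05 = 3.4
  Theory 48 × 0.37 = 17.76
  Applied module 72 × 0.07 = 5.04
  Practical 94 × 0.05 = 4.7
  Written test 48 × 0.16 = 7.68
  Skills demo 75 × 0.14 = 10.5
  Oral exam 80.5 × 0.11 = 8.855
Sum = 62.635
62.635 is ≥ 40 and < 63 → Pass

Pass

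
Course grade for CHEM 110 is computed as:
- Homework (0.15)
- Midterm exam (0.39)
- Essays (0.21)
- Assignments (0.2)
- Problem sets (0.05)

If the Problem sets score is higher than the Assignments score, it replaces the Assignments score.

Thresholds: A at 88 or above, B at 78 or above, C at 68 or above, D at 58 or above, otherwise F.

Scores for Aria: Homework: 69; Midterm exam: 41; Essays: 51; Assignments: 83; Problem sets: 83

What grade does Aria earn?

Problem sets (83) ≤ Assignments (83), so Assignments stays at 83.
Weighted total:
  Homework 69 × 0.15 = 10.35
  Midterm exam 41 × 0.39 = 15.99
  Essays 51 × 0.21 = 10.71
  Assignments 83 × 0.2 = 16.6
  Problem sets 83 × 0.05 = 4.15
Sum = 57.8
57.8 < 58 → F

F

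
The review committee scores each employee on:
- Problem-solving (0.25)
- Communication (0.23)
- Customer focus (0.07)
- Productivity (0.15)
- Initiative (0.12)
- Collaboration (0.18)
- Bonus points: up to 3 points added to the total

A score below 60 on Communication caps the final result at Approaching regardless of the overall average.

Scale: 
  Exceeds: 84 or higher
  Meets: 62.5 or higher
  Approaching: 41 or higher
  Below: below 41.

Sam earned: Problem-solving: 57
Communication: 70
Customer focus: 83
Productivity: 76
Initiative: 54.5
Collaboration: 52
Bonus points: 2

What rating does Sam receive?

Communication score 70 ≥ 60: minimum met.
Weighted total:
  Problem-solving 57 × 0.25 = 14.25
  Communication 70 × 0.23 = 16.1
  Customer focus 83 × 0.07 = 5.81
  Productivity 76 × 0.15 = 11.4
  Initiative 54.5 × 0.12 = 6.54
  Collaboration 52 × 0.18 = 9.36
Sum = 63.46
Bonus points: 63.46 + 2 = 65.46
65.46 is ≥ 62.5 and < 84 → Meets

Meets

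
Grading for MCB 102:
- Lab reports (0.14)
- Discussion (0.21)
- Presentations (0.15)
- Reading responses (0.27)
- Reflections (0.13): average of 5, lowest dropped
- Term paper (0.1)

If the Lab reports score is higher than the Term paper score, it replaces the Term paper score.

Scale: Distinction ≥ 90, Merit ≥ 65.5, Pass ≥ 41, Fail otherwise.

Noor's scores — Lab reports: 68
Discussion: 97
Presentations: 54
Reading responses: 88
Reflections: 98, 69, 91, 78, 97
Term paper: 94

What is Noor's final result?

Merit

Reflections: drop 69 → average of remaining 4 = 364/4 = 91
Lab reports (68) ≤ Term paper (94), so Term paper stays at 94.
Weighted total:
  Lab reports 68 × 0.14 = 9.52
  Discussion 97 × 0.21 = 20.37
  Presentations 54 × 0.15 = 8.1
  Reading responses 88 × 0.27 = 23.76
  Reflections 91 × 0.13 = 11.83
  Term paper 94 × 0.1 = 9.4
Sum = 82.98
82.98 is ≥ 65.5 and < 90 → Merit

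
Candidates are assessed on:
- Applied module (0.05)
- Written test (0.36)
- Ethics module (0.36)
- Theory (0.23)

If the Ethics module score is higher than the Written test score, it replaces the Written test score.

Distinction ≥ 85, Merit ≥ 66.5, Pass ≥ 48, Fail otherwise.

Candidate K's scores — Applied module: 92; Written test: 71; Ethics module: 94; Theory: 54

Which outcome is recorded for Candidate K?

Ethics module (94) > Written test (71), so Written test counts as 94.
Weighted total:
  Applied module 92 × 0.05 = 4.6
  Written test 94 × 0.36 = 33.84
  Ethics module 94 × 0.36 = 33.84
  Theory 54 × 0.23 = 12.42
Sum = 84.7
84.7 is ≥ 66.5 and < 85 → Merit

Merit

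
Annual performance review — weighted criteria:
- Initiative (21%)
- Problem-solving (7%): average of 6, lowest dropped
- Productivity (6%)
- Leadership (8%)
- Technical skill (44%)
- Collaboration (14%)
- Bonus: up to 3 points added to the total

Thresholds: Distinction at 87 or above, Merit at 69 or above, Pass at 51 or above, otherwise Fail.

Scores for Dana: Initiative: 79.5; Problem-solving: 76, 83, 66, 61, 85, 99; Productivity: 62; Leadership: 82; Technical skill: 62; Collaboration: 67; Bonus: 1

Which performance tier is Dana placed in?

Problem-solving: drop 61 → average of remaining 5 = 409/5 = 81.8
Weighted total:
  Initiative 79.5 × 0.21 = 16.695
  Problem-solving 81.8 × 0.07 = 5.726
  Productivity 62 × 0.06 = 3.72
  Leadership 82 × 0.08 = 6.56
  Technical skill 62 × 0.44 = 27.28
  Collaboration 67 × 0.14 = 9.38
Sum = 69.361
Bonus: 69.361 + 1 = 70.361
70.361 is ≥ 69 and < 87 → Merit

Merit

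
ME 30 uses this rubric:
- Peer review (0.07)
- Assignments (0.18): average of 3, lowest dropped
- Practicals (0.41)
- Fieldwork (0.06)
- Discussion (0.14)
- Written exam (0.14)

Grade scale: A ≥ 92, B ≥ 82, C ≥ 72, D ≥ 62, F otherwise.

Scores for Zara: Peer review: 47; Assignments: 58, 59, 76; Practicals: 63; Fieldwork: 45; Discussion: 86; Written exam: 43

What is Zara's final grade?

Assignments: drop 58 → average of remaining 2 = 135/2 = 67.5
Weighted total:
  Peer review 47 × 0.07 = 3.29
  Assignments 67.5 × 0.18 = 12.15
  Practicals 63 × 0.41 = 25.83
  Fieldwork 45 × 0.06 = 2.7
  Discussion 86 × 0.14 = 12.04
  Written exam 43 × 0.14 = 6.02
Sum = 62.03
62.03 is ≥ 62 and < 72 → D

D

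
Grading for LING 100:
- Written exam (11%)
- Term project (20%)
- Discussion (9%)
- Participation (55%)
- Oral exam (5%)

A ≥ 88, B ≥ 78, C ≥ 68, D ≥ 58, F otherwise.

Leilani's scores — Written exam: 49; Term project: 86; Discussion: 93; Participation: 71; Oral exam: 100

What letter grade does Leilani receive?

Weighted total:
  Written exam 49 × 0.11 = 5.39
  Term project 86 × 0.2 = 17.2
  Discussion 93 × 0.09 = 8.37
  Participation 71 × 0.55 = 39.05
  Oral exam 100 × 0.05 = 5
Sum = 75.01
75.01 is ≥ 68 and < 78 → C

C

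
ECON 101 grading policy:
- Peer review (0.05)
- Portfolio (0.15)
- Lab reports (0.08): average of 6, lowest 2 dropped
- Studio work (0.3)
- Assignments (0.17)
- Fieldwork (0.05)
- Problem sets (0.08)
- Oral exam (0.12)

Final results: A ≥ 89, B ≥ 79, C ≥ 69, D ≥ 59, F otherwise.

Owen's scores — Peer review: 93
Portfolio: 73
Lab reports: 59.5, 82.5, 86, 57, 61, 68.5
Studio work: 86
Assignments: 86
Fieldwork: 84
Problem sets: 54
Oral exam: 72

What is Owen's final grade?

Lab reports: drop 57, 59.5 → average of remaining 4 = 298/4 = 74.5
Weighted total:
  Peer review 93 × 0.05 = 4.65
  Portfolio 73 × 0.15 = 10.95
  Lab reports 74.5 × 0.08 = 5.96
  Studio work 86 × 0.3 = 25.8
  Assignments 86 × 0.17 = 14.62
  Fieldwork 84 × 0.05 = 4.2
  Problem sets 54 × 0.08 = 4.32
  Oral exam 72 × 0.12 = 8.64
Sum = 79.14
79.14 is ≥ 79 and < 89 → B

B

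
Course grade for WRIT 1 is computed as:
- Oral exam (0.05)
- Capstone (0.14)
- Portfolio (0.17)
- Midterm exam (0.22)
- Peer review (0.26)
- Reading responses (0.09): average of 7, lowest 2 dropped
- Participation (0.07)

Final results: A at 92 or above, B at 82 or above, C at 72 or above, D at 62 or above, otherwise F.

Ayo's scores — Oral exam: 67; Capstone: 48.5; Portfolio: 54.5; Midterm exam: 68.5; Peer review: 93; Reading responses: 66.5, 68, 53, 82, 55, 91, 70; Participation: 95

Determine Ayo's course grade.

Reading responses: drop 53, 55 → average of remaining 5 = 377.5/5 = 75.5
Weighted total:
  Oral exam 67 × 0.05 = 3.35
  Capstone 48.5 × 0.14 = 6.79
  Portfolio 54.5 × 0.17 = 9.265
  Midterm exam 68.5 × 0.22 = 15.07
  Peer review 93 × 0.26 = 24.18
  Reading responses 75.5 × 0.09 = 6.795
  Participation 95 × 0.07 = 6.65
Sum = 72.1
72.1 is ≥ 72 and < 82 → C

C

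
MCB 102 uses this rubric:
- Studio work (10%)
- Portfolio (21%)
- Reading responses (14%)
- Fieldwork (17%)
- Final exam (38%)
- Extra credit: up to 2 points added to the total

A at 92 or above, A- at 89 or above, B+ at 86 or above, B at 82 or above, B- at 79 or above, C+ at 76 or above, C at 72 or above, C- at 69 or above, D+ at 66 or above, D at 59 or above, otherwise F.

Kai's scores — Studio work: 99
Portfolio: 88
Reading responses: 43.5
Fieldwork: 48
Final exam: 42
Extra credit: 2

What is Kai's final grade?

Weighted total:
  Studio work 99 × 0.1 = 9.9
  Portfolio 88 × 0.21 = 18.48
  Reading responses 43.5 × 0.14 = 6.09
  Fieldwork 48 × 0.17 = 8.16
  Final exam 42 × 0.38 = 15.96
Sum = 58.59
Extra credit: 58.59 + 2 = 60.59
60.59 is ≥ 59 and < 66 → D

D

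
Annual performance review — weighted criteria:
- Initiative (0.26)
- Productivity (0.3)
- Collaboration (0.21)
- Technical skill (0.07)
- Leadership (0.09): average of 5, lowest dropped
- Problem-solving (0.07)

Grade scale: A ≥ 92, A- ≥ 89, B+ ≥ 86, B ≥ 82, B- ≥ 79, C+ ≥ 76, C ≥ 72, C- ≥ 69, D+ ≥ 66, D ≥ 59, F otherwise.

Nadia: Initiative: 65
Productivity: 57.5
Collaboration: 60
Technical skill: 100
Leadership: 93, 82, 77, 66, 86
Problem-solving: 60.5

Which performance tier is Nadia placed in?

Leadership: drop 66 → average of remaining 4 = 338/4 = 84.5
Weighted total:
  Initiative 65 × 0.26 = 16.9
  Productivity 57.5 × 0.3 = 17.25
  Collaboration 60 × 0.21 = 12.6
  Technical skill 100 × 0.07 = 7
  Leadership 84.5 × 0.09 = 7.605
  Problem-solving 60.5 × 0.07 = 4.235
Sum = 65.59
65.59 is ≥ 59 and < 66 → D

D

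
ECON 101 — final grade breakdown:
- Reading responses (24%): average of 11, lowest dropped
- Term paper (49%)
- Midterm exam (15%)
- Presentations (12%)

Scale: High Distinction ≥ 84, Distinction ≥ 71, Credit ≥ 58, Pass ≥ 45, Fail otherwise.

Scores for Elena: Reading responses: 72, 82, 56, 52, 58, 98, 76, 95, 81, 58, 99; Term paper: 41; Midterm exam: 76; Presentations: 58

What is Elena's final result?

Reading responses: drop 52 → average of remaining 10 = 775/10 = 77.5
Weighted total:
  Reading responses 77.5 × 0.24 = 18.6
  Term paper 41 × 0.49 = 20.09
  Midterm exam 76 × 0.15 = 11.4
  Presentations 58 × 0.12 = 6.96
Sum = 57.05
57.05 is ≥ 45 and < 58 → Pass

Pass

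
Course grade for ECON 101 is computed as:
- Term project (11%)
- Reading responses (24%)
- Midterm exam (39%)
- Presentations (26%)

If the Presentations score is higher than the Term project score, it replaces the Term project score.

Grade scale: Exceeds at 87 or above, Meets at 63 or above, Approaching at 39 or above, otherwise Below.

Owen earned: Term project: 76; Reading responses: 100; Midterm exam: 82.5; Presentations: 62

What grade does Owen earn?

Presentations (62) ≤ Term project (76), so Term project stays at 76.
Weighted total:
  Term project 76 × 0.11 = 8.36
  Reading responses 100 × 0.24 = 24
  Midterm exam 82.5 × 0.39 = 32.175
  Presentations 62 × 0.26 = 16.12
Sum = 80.655
80.655 is ≥ 63 and < 87 → Meets

Meets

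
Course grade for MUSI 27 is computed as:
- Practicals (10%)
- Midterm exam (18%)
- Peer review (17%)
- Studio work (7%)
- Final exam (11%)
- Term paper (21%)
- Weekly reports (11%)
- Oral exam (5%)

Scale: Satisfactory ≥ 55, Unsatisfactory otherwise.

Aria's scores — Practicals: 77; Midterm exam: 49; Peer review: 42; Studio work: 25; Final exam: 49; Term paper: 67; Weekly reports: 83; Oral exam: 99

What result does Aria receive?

Satisfactory

Weighted total:
  Practicals 77 × 0.1 = 7.7
  Midterm exam 49 × 0.18 = 8.82
  Peer review 42 × 0.17 = 7.14
  Studio work 25 × 0.07 = 1.75
  Final exam 49 × 0.11 = 5.39
  Term paper 67 × 0.21 = 14.07
  Weekly reports 83 × 0.11 = 9.13
  Oral exam 99 × 0.05 = 4.95
Sum = 58.95
58.95 ≥ 55 → Satisfactory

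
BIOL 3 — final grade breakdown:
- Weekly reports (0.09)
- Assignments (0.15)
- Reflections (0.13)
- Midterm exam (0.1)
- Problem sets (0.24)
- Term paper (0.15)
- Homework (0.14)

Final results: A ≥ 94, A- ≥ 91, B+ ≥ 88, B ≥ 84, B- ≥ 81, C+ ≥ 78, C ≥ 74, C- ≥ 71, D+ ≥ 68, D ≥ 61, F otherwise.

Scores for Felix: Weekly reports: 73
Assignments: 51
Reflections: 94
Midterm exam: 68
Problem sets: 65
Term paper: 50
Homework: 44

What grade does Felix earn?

D

Weighted total:
  Weekly reports 73 × 0.09 = 6.57
  Assignments 51 × 0.15 = 7.65
  Reflections 94 × 0.13 = 12.22
  Midterm exam 68 × 0.1 = 6.8
  Problem sets 65 × 0.24 = 15.6
  Term paper 50 × 0.15 = 7.5
  Homework 44 × 0.14 = 6.16
Sum = 62.5
62.5 is ≥ 61 and < 68 → D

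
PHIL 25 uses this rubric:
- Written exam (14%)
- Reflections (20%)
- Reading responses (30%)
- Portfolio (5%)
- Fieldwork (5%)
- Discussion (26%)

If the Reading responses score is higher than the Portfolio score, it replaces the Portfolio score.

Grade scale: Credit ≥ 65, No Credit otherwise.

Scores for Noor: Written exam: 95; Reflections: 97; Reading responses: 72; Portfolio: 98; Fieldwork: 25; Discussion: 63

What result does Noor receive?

Reading responses (72) ≤ Portfolio (98), so Portfolio stays at 98.
Weighted total:
  Written exam 95 × 0.14 = 13.3
  Reflections 97 × 0.2 = 19.4
  Reading responses 72 × 0.3 = 21.6
  Portfolio 98 × 0.05 = 4.9
  Fieldwork 25 × 0.05 = 1.25
  Discussion 63 × 0.26 = 16.38
Sum = 76.83
76.83 ≥ 65 → Credit

Credit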